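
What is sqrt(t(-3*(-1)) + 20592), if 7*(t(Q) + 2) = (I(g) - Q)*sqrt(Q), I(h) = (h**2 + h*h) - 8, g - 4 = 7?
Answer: sqrt(20590 + 33*sqrt(3)) ≈ 143.69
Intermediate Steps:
g = 11 (g = 4 + 7 = 11)
I(h) = -8 + 2*h**2 (I(h) = (h**2 + h**2) - 8 = 2*h**2 - 8 = -8 + 2*h**2)
t(Q) = -2 + sqrt(Q)*(234 - Q)/7 (t(Q) = -2 + (((-8 + 2*11**2) - Q)*sqrt(Q))/7 = -2 + (((-8 + 2*121) - Q)*sqrt(Q))/7 = -2 + (((-8 + 242) - Q)*sqrt(Q))/7 = -2 + ((234 - Q)*sqrt(Q))/7 = -2 + (sqrt(Q)*(234 - Q))/7 = -2 + sqrt(Q)*(234 - Q)/7)
sqrt(t(-3*(-1)) + 20592) = sqrt((-2 - 3*sqrt(3)/7 + 234*sqrt(-3*(-1))/7) + 20592) = sqrt((-2 - 3*sqrt(3)/7 + 234*sqrt(3)/7) + 20592) = sqrt((-2 + 33*sqrt(3)) + 20592) = sqrt(20590 + 33*sqrt(3))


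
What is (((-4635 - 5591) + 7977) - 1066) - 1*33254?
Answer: -36569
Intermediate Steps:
(((-4635 - 5591) + 7977) - 1066) - 1*33254 = ((-10226 + 7977) - 1066) - 33254 = (-2249 - 1066) - 33254 = -3315 - 33254 = -36569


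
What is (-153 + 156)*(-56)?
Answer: -168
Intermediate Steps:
(-153 + 156)*(-56) = 3*(-56) = -168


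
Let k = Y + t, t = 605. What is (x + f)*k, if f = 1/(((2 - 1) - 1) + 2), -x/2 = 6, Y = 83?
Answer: -7912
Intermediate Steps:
x = -12 (x = -2*6 = -12)
f = ½ (f = 1/((1 - 1) + 2) = 1/(0 + 2) = 1/2 = ½ ≈ 0.50000)
k = 688 (k = 83 + 605 = 688)
(x + f)*k = (-12 + ½)*688 = -23/2*688 = -7912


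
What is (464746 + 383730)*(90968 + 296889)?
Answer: 329087355932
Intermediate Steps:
(464746 + 383730)*(90968 + 296889) = 848476*387857 = 329087355932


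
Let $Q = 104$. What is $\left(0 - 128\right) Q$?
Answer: $-13312$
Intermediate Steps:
$\left(0 - 128\right) Q = \left(0 - 128\right) 104 = \left(-128\right) 104 = -13312$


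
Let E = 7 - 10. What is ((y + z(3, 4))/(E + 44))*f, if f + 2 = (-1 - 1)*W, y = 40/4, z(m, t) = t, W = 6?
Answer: -196/41 ≈ -4.7805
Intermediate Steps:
E = -3
y = 10 (y = 40*(1/4) = 10)
f = -14 (f = -2 + (-1 - 1)*6 = -2 - 2*6 = -2 - 12 = -14)
((y + z(3, 4))/(E + 44))*f = ((10 + 4)/(-3 + 44))*(-14) = (14/41)*(-14) = -196/41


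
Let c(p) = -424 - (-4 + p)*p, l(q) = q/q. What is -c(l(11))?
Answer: 421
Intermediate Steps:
l(q) = 1
c(p) = -424 - p*(-4 + p)
-c(l(11)) = -(-424 - 1*1² + 4*1) = -(-424 - 1*1 + 4) = -(-424 - 1 + 4) = -1*(-421) = 421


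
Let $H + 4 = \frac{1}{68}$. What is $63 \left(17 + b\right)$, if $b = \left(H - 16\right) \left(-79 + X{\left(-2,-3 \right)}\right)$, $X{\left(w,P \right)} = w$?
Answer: $\frac{7007805}{68} \approx 1.0306 \cdot 10^{5}$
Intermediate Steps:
$H = - \frac{271}{68}$ ($H = -4 + \frac{1}{68} = - \frac{271}{68} \approx -3.9853$)
$b = \frac{110079}{68}$ ($b = \left(- \frac{271}{68} - 16\right) \left(-79 - 2\right) = \left(- \frac{1359}{68}\right) \left(-81\right) = \frac{110079}{68} \approx 1618.8$)
$63 \left(17 + b\right) = 63 \left(17 + \frac{110079}{68}\right) = 63 \cdot \frac{111235}{68} = \frac{7007805}{68}$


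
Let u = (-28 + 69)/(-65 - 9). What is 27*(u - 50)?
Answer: -101007/74 ≈ -1365.0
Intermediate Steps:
u = -41/74 (u = 41/(-74) = 41*(-1/74) = -41/74 ≈ -0.55405)
27*(u - 50) = 27*(-41/74 - 50) = 27*(-3741/74) = -101007/74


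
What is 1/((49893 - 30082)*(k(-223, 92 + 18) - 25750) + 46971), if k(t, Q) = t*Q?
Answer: -1/996050109 ≈ -1.0040e-9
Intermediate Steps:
k(t, Q) = Q*t
1/((49893 - 30082)*(k(-223, 92 + 18) - 25750) + 46971) = 1/((49893 - 30082)*((92 + 18)*(-223) - 25750) + 46971) = 1/(19811*(110*(-223) - 25750) + 46971) = 1/(19811*(-24530 - 25750) + 46971) = 1/(19811*(-50280) + 46971) = 1/(-996097080 + 46971) = 1/(-996050109) = -1/996050109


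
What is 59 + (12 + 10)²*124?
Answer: 60075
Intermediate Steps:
59 + (12 + 10)²*124 = 59 + 22²*124 = 59 + 484*124 = 59 + 60016 = 60075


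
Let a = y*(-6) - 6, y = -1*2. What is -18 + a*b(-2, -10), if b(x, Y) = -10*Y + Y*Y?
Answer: 1182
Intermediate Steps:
y = -2
b(x, Y) = Y**2 - 10*Y (b(x, Y) = -10*Y + Y**2 = Y**2 - 10*Y)
a = 6 (a = -2*(-6) - 6 = 12 - 6 = 6)
-18 + a*b(-2, -10) = -18 + 6*(-10*(-10 - 10)) = -18 + 6*(-10*(-20)) = -18 + 6*200 = -18 + 1200 = 1182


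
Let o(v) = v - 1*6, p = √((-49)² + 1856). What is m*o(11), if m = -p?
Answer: -15*√473 ≈ -326.23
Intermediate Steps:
p = 3*√473 (p = √(2401 + 1856) = √4257 = 3*√473 ≈ 65.246)
m = -3*√473 ≈ -65.246
o(v) = -6 + v (o(v) = v - 6 = -6 + v)
m*o(11) = (-3*√473)*(-6 + 11) = -3*√473*5 = -15*√473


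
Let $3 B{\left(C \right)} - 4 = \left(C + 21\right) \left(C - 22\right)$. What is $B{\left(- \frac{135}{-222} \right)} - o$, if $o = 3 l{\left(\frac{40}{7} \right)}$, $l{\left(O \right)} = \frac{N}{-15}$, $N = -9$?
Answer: $- \frac{12694417}{82140} \approx -154.55$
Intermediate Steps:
$B{\left(C \right)} = \frac{4}{3} + \frac{\left(-22 + C\right) \left(21 + C\right)}{3}$ ($B{\left(C \right)} = \frac{4}{3} + \frac{\left(C + 21\right) \left(C - 22\right)}{3} = \frac{4}{3} + \frac{\left(21 + C\right) \left(-22 + C\right)}{3} = \frac{4}{3} + \frac{\left(-22 + C\right) \left(21 + C\right)}{3}$)
$l{\left(O \right)} = \frac{3}{5}$ ($l{\left(O \right)} = - \frac{9}{-15} = \left(-9\right) \left(- \frac{1}{15}\right) = \frac{3}{5}$)
$o = \frac{9}{5}$ ($o = 3 \cdot \frac{3}{5} = \frac{9}{5} \approx 1.8$)
$B{\left(- \frac{135}{-222} \right)} - o = \left(- \frac{458}{3} - \frac{\left(-135\right) \frac{1}{-222}}{3} + \frac{\left(- \frac{135}{-222}\right)^{2}}{3}\right) - \frac{9}{5} = \left(- \frac{458}{3} - \frac{\left(-135\right) \left(- \frac{1}{222}\right)}{3} + \frac{\left(\left(-135\right) \left(- \frac{1}{222}\right)\right)^{2}}{3}\right) - \frac{9}{5} = \left(- \frac{458}{3} - \frac{15}{74} + \frac{\left(\frac{45}{74}\right)^{2}}{3}\right) - \frac{9}{5} = \left(- \frac{458}{3} - \frac{15}{74} + \frac{1}{3} \cdot \frac{2025}{5476}\right) - \frac{9}{5} = \left(- \frac{458}{3} - \frac{15}{74} + \frac{675}{5476}\right) - \frac{9}{5} = - \frac{2509313}{16428} - \frac{9}{5} = - \frac{12694417}{82140}$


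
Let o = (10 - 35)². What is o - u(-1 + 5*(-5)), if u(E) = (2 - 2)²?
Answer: 625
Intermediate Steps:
o = 625 (o = (-25)² = 625)
u(E) = 0 (u(E) = 0² = 0)
o - u(-1 + 5*(-5)) = 625 - 1*0 = 625 + 0 = 625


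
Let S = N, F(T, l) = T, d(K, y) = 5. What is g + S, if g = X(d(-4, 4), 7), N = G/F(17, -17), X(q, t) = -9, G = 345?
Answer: 192/17 ≈ 11.294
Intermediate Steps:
N = 345/17 ≈ 20.294
S = 345/17 ≈ 20.294
g = -9
g + S = -9 + 345/17 = 192/17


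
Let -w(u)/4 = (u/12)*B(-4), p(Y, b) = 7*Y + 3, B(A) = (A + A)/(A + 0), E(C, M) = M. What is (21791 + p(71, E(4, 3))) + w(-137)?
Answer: 67147/3 ≈ 22382.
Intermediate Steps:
B(A) = 2 (B(A) = (2*A)/A = 2)
p(Y, b) = 3 + 7*Y
w(u) = -2*u/3 (w(u) = -4*u/12*2 = -2*u/3)
(21791 + p(71, E(4, 3))) + w(-137) = (21791 + (3 + 7*71)) - ⅔*(-137) = (21791 + (3 + 497)) + 274/3 = (21791 + 500) + 274/3 = 22291 + 274/3 = 67147/3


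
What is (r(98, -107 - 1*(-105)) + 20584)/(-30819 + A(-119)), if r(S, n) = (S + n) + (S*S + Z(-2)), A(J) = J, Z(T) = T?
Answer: -15141/15469 ≈ -0.97880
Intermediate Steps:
r(S, n) = -2 + S + n + S² (r(S, n) = (S + n) + (S*S - 2) = (S + n) + (S² - 2) = (S + n) + (-2 + S²) = -2 + S + n + S²)
(r(98, -107 - 1*(-105)) + 20584)/(-30819 + A(-119)) = ((-2 + 98 + (-107 - 1*(-105)) + 98²) + 20584)/(-30819 - 119) = ((-2 + 98 + (-107 + 105) + 9604) + 20584)/(-30938) = ((-2 + 98 - 2 + 9604) + 20584)*(-1/30938) = (9698 + 20584)*(-1/30938) = 30282*(-1/30938) = -15141/15469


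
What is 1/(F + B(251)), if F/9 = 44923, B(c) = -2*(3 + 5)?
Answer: 1/404291 ≈ 2.4735e-6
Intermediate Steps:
B(c) = -16 (B(c) = -2*8 = -16)
F = 404307 (F = 9*44923 = 404307)
1/(F + B(251)) = 1/(404307 - 16) = 1/404291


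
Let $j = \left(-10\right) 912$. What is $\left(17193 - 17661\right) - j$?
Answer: $8652$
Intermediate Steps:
$j = -9120$
$\left(17193 - 17661\right) - j = \left(17193 - 17661\right) - -9120 = \left(17193 - 17661\right) + 9120 = -468 + 9120 = 8652$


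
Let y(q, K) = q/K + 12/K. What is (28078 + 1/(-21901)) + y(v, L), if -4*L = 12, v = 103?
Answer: 1842290216/65703 ≈ 28040.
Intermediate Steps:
L = -3 (L = -1/4*12 = -3)
y(q, K) = 12/K + q/K
(28078 + 1/(-21901)) + y(v, L) = (28078 + 1/(-21901)) + (12 + 103)/(-3) = (28078 - 1/21901) - 1/3*115 = 614936277/21901 - 115/3 = 1842290216/65703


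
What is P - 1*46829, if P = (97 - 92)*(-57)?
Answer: -47114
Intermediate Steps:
P = -285 (P = 5*(-57) = -285)
P - 1*46829 = -285 - 1*46829 = -285 - 46829 = -47114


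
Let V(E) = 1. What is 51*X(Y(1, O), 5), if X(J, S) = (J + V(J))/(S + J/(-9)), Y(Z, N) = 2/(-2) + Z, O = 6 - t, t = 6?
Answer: 51/5 ≈ 10.200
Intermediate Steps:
O = 0 (O = 6 - 1*6 = 6 - 6 = 0)
Y(Z, N) = -1 + Z (Y(Z, N) = 2*(-1/2) + Z = -1 + Z)
X(J, S) = (1 + J)/(S - J/9) (X(J, S) = (J + 1)/(S + J/(-9)) = (1 + J)/(S + J*(-1/9)) = (1 + J)/(S - J/9))
51*X(Y(1, O), 5) = 51*(9*(-1 - (-1 + 1))/((-1 + 1) - 9*5)) = 51*(9*(-1 - 1*0)/(0 - 45)) = 51*(9*(-1 + 0)/(-45)) = 51*(9*(-1/45)*(-1)) = 51*(1/5) = 51/5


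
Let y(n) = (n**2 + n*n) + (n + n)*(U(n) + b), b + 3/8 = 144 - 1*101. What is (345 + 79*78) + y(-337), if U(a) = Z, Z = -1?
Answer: 822359/4 ≈ 2.0559e+5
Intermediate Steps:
b = 341/8 (b = -3/8 + (144 - 1*101) = -3/8 + (144 - 101) = -3/8 + 43 = 341/8 ≈ 42.625)
U(a) = -1
y(n) = 2*n**2 + 333*n/4 (y(n) = (n**2 + n*n) + (n + n)*(-1 + 341/8) = (n**2 + n**2) + (2*n)*(333/8) = 2*n**2 + 333*n/4)
(345 + 79*78) + y(-337) = (345 + 79*78) + (1/4)*(-337)*(333 + 8*(-337)) = (345 + 6162) + (1/4)*(-337)*(333 - 2696) = 6507 + (1/4)*(-337)*(-2363) = 6507 + 796331/4 = 822359/4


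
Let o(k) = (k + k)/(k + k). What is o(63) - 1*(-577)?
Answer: 578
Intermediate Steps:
o(k) = 1 (o(k) = (2*k)/((2*k)) = (2*k)*(1/(2*k)) = 1)
o(63) - 1*(-577) = 1 - 1*(-577) = 1 + 577 = 578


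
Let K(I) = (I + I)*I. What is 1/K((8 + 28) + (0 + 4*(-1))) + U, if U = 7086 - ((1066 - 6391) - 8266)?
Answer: 42346497/2048 ≈ 20677.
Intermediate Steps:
K(I) = 2*I² (K(I) = (2*I)*I = 2*I²)
U = 20677 (U = 7086 - (-5325 - 8266) = 7086 - 1*(-13591) = 7086 + 13591 = 20677)
1/K((8 + 28) + (0 + 4*(-1))) + U = 1/(2*((8 + 28) + (0 + 4*(-1)))²) + 20677 = 1/(2*(36 + (0 - 4))²) + 20677 = 1/(2*(36 - 4)²) + 20677 = 1/(2*32²) + 20677 = 1/(2*1024) + 20677 = 1/2048 + 20677 = 42346497/2048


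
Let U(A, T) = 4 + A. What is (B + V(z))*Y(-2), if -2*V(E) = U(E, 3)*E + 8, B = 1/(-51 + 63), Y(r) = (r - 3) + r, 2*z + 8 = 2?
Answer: 203/12 ≈ 16.917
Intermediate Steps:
z = -3 (z = -4 + (½)*2 = -4 + 1 = -3)
Y(r) = -3 + 2*r (Y(r) = (-3 + r) + r = -3 + 2*r)
B = 1/12 ≈ 0.083333
V(E) = -4 - E*(4 + E)/2 (V(E) = -((4 + E)*E + 8)/2 = -(E*(4 + E) + 8)/2 = -(8 + E*(4 + E))/2 = -4 - E*(4 + E)/2)
(B + V(z))*Y(-2) = (1/12 + (-4 - ½*(-3)*(4 - 3)))*(-3 + 2*(-2)) = (1/12 + (-4 - ½*(-3)*1))*(-3 - 4) = (1/12 + (-4 + 3/2))*(-7) = (1/12 - 5/2)*(-7) = -29/12*(-7) = 203/12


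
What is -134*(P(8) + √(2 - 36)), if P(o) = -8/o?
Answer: 134 - 134*I*√34 ≈ 134.0 - 781.35*I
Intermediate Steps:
-134*(P(8) + √(2 - 36)) = -134*(-8/8 + √(2 - 36)) = -134*(-8*⅛ + √(-34)) = -134*(-1 + I*√34) = 134 - 134*I*√34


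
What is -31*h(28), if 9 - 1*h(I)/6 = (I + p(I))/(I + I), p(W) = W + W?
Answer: -1395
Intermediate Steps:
p(W) = 2*W
h(I) = 45 (h(I) = 54 - 6*(I + 2*I)/(I + I) = 54 - 6*3*I/(2*I) = 54 - 6*3*I*1/(2*I) = 54 - 6*3/2 = 54 - 9 = 45)
-31*h(28) = -31*45 = -1395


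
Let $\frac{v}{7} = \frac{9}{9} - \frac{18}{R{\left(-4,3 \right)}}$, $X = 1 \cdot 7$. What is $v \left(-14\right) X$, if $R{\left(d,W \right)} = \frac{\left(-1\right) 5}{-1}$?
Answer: $\frac{8918}{5} \approx 1783.6$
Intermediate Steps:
$R{\left(d,W \right)} = 5$ ($R{\left(d,W \right)} = \left(-5\right) \left(-1\right) = 5$)
$X = 7$
$v = - \frac{91}{5}$ ($v = 7 \left(\frac{9}{9} - \frac{18}{5}\right) = 7 \left(9 \cdot \frac{1}{9} - \frac{18}{5}\right) = 7 \left(1 - \frac{18}{5}\right) = 7 \left(- \frac{13}{5}\right) = - \frac{91}{5} \approx -18.2$)
$v \left(-14\right) X = \left(- \frac{91}{5}\right) \left(-14\right) 7 = \frac{1274}{5} \cdot 7 = \frac{8918}{5}$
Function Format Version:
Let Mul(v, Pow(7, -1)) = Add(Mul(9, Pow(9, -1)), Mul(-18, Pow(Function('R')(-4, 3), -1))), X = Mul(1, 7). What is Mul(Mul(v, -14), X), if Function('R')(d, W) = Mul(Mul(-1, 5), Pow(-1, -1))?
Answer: Rational(8918, 5) ≈ 1783.6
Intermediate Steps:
Function('R')(d, W) = 5 (Function('R')(d, W) = Mul(-5, -1) = 5)
X = 7
v = Rational(-91, 5) (v = Mul(7, Add(Mul(9, Pow(9, -1)), Mul(-18, Pow(5, -1)))) = Mul(7, Add(Mul(9, Rational(1, 9)), Mul(-18, Rational(1, 5)))) = Mul(7, Add(1, Rational(-18, 5))) = Mul(7, Rational(-13, 5)) = Rational(-91, 5) ≈ -18.200)
Mul(Mul(v, -14), X) = Mul(Mul(Rational(-91, 5), -14), 7) = Mul(Rational(1274, 5), 7) = Rational(8918, 5)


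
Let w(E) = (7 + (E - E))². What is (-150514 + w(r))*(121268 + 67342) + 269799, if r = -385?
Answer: -28378933851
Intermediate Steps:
w(E) = 49 (w(E) = (7 + 0)² = 7² = 49)
(-150514 + w(r))*(121268 + 67342) + 269799 = (-150514 + 49)*(121268 + 67342) + 269799 = -150465*188610 + 269799 = -28379203650 + 269799 = -28378933851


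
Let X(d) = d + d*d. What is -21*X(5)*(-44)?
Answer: 27720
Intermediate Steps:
X(d) = d + d**2
-21*X(5)*(-44) = -105*(1 + 5)*(-44) = -105*6*(-44) = -21*30*(-44) = -630*(-44) = 27720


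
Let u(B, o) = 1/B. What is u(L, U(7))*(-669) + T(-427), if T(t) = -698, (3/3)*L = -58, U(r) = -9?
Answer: -39815/58 ≈ -686.47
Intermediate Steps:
L = -58
u(L, U(7))*(-669) + T(-427) = -669/(-58) - 698 = -1/58*(-669) - 698 = 669/58 - 698 = -39815/58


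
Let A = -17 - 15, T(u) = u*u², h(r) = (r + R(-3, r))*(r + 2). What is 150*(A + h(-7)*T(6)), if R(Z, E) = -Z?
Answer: 643200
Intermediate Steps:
h(r) = (2 + r)*(3 + r) (h(r) = (r - 1*(-3))*(r + 2) = (r + 3)*(2 + r) = (3 + r)*(2 + r) = (2 + r)*(3 + r))
T(u) = u³
A = -32
150*(A + h(-7)*T(6)) = 150*(-32 + (6 + (-7)² + 5*(-7))*6³) = 150*(-32 + (6 + 49 - 35)*216) = 150*(-32 + 20*216) = 150*(-32 + 4320) = 150*4288 = 643200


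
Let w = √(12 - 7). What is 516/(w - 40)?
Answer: -4128/319 - 516*√5/1595 ≈ -13.664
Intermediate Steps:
w = √5 ≈ 2.2361
516/(w - 40) = 516/(√5 - 40) = 516/(-40 + √5)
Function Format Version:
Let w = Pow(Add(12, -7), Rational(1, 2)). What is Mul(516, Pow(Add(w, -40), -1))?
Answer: Add(Rational(-4128, 319), Mul(Rational(-516, 1595), Pow(5, Rational(1, 2)))) ≈ -13.664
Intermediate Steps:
w = Pow(5, Rational(1, 2)) ≈ 2.2361
Mul(516, Pow(Add(w, -40), -1)) = Mul(516, Pow(Add(Pow(5, Rational(1, 2)), -40), -1)) = Mul(516, Pow(Add(-40, Pow(5, Rational(1, 2))), -1))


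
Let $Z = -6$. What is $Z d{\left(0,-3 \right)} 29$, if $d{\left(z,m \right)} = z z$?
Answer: $0$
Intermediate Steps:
$d{\left(z,m \right)} = z^{2}$
$Z d{\left(0,-3 \right)} 29 = - 6 \cdot 0^{2} \cdot 29 = \left(-6\right) 0 \cdot 29 = 0 \cdot 29 = 0$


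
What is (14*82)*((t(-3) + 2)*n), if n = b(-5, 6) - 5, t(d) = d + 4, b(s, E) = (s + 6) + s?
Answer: -30996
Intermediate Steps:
b(s, E) = 6 + 2*s (b(s, E) = (6 + s) + s = 6 + 2*s)
t(d) = 4 + d
n = -9 (n = (6 + 2*(-5)) - 5 = (6 - 10) - 5 = -4 - 5 = -9)
(14*82)*((t(-3) + 2)*n) = (14*82)*(((4 - 3) + 2)*(-9)) = 1148*((1 + 2)*(-9)) = 1148*(3*(-9)) = 1148*(-27) = -30996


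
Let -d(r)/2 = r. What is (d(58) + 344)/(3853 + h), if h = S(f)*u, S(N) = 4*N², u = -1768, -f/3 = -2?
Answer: -228/250739 ≈ -0.00090931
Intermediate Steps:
f = 6 (f = -3*(-2) = 6)
d(r) = -2*r
h = -254592 (h = (4*6²)*(-1768) = (4*36)*(-1768) = 144*(-1768) = -254592)
(d(58) + 344)/(3853 + h) = (-2*58 + 344)/(3853 - 254592) = (-116 + 344)/(-250739) = 228*(-1/250739) = -228/250739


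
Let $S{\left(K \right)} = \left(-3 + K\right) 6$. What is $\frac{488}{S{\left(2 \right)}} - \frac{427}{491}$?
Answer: $- \frac{121085}{1473} \approx -82.203$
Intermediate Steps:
$S{\left(K \right)} = -18 + 6 K$
$\frac{488}{S{\left(2 \right)}} - \frac{427}{491} = \frac{488}{-18 + 6 \cdot 2} - \frac{427}{491} = \frac{488}{-18 + 12} - \frac{427}{491} = \frac{488}{-6} - \frac{427}{491} = 488 \left(- \frac{1}{6}\right) - \frac{427}{491} = - \frac{244}{3} - \frac{427}{491} = - \frac{121085}{1473}$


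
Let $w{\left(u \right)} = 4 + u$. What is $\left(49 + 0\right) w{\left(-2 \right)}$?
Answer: $98$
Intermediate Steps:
$\left(49 + 0\right) w{\left(-2 \right)} = \left(49 + 0\right) \left(4 - 2\right) = 49 \cdot 2 = 98$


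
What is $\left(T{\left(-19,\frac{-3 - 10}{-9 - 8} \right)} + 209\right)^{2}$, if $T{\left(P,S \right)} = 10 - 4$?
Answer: $46225$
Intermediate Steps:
$T{\left(P,S \right)} = 6$ ($T{\left(P,S \right)} = 10 - 4 = 6$)
$\left(T{\left(-19,\frac{-3 - 10}{-9 - 8} \right)} + 209\right)^{2} = \left(6 + 209\right)^{2} = 215^{2} = 46225$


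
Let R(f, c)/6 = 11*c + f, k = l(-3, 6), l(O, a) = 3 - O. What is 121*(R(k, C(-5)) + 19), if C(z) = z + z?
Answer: -73205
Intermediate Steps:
C(z) = 2*z
k = 6 (k = 3 - 1*(-3) = 3 + 3 = 6)
R(f, c) = 6*f + 66*c (R(f, c) = 6*(11*c + f) = 6*(f + 11*c) = 6*f + 66*c)
121*(R(k, C(-5)) + 19) = 121*((6*6 + 66*(2*(-5))) + 19) = 121*((36 + 66*(-10)) + 19) = 121*((36 - 660) + 19) = 121*(-624 + 19) = 121*(-605) = -73205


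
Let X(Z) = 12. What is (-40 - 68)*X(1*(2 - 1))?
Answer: -1296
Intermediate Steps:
(-40 - 68)*X(1*(2 - 1)) = (-40 - 68)*12 = -108*12 = -1296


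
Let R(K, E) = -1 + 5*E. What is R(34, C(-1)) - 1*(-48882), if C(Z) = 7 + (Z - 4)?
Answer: 48891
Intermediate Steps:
C(Z) = 3 + Z (C(Z) = 7 + (-4 + Z) = 3 + Z)
R(34, C(-1)) - 1*(-48882) = (-1 + 5*(3 - 1)) - 1*(-48882) = (-1 + 5*2) + 48882 = (-1 + 10) + 48882 = 9 + 48882 = 48891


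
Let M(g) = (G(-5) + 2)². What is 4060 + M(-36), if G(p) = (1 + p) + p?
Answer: 4109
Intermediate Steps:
G(p) = 1 + 2*p
M(g) = 49 (M(g) = ((1 + 2*(-5)) + 2)² = ((1 - 10) + 2)² = (-9 + 2)² = (-7)² = 49)
4060 + M(-36) = 4060 + 49 = 4109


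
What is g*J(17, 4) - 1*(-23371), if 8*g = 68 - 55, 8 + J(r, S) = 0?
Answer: 23358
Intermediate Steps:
J(r, S) = -8 (J(r, S) = -8 + 0 = -8)
g = 13/8 (g = (68 - 55)/8 = (1/8)*13 = 13/8 ≈ 1.6250)
g*J(17, 4) - 1*(-23371) = (13/8)*(-8) - 1*(-23371) = -13 + 23371 = 23358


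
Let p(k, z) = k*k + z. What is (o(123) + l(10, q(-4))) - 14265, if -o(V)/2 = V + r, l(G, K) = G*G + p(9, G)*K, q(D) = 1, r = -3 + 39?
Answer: -14392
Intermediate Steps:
r = 36
p(k, z) = z + k² (p(k, z) = k² + z = z + k²)
l(G, K) = G² + K*(81 + G) (l(G, K) = G*G + (G + 9²)*K = G² + (G + 81)*K = G² + (81 + G)*K = G² + K*(81 + G))
o(V) = -72 - 2*V (o(V) = -2*(V + 36) = -2*(36 + V) = -72 - 2*V)
(o(123) + l(10, q(-4))) - 14265 = ((-72 - 2*123) + (10² + 1*(81 + 10))) - 14265 = ((-72 - 246) + (100 + 1*91)) - 14265 = (-318 + (100 + 91)) - 14265 = (-318 + 191) - 14265 = -127 - 14265 = -14392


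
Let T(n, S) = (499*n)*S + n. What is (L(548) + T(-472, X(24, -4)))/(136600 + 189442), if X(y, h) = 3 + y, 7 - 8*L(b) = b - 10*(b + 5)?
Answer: -50872835/2608336 ≈ -19.504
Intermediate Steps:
L(b) = 57/8 + 9*b/8 (L(b) = 7/8 - (b - 10*(b + 5))/8 = 7/8 - (b - 10*(5 + b))/8 = 7/8 - (b + (-50 - 10*b))/8 = 7/8 - (-50 - 9*b)/8 = 7/8 + (25/4 + 9*b/8) = 57/8 + 9*b/8)
T(n, S) = n + 499*S*n (T(n, S) = 499*S*n + n = n + 499*S*n)
(L(548) + T(-472, X(24, -4)))/(136600 + 189442) = ((57/8 + (9/8)*548) - 472*(1 + 499*(3 + 24)))/(136600 + 189442) = ((57/8 + 1233/2) - 472*(1 + 499*27))/326042 = (4989/8 - 472*(1 + 13473))*(1/326042) = (4989/8 - 472*13474)*(1/326042) = (4989/8 - 6359728)*(1/326042) = -50872835/8*1/326042 = -50872835/2608336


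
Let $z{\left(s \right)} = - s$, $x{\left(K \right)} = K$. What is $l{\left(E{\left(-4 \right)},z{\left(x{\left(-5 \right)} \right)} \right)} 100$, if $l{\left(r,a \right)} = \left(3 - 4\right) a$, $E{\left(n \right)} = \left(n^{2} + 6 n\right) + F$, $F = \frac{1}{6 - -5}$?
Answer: $-500$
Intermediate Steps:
$F = \frac{1}{11}$ ($F = \frac{1}{6 + 5} = \frac{1}{11} \approx 0.090909$)
$E{\left(n \right)} = \frac{1}{11} + n^{2} + 6 n$ ($E{\left(n \right)} = \left(n^{2} + 6 n\right) + \frac{1}{11} = \frac{1}{11} + n^{2} + 6 n$)
$l{\left(r,a \right)} = - a$
$l{\left(E{\left(-4 \right)},z{\left(x{\left(-5 \right)} \right)} \right)} 100 = - \left(-1\right) \left(-5\right) 100 = \left(-1\right) 5 \cdot 100 = \left(-5\right) 100 = -500$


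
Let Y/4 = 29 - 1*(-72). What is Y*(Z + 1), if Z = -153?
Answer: -61408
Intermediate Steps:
Y = 404 (Y = 4*(29 - 1*(-72)) = 4*(29 + 72) = 4*101 = 404)
Y*(Z + 1) = 404*(-153 + 1) = 404*(-152) = -61408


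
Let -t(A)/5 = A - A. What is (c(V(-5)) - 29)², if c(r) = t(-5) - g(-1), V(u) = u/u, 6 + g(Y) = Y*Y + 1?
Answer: 625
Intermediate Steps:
g(Y) = -5 + Y² (g(Y) = -6 + (Y*Y + 1) = -6 + (Y² + 1) = -6 + (1 + Y²) = -5 + Y²)
t(A) = 0 (t(A) = -5*(A - A) = -5*0 = 0)
V(u) = 1
c(r) = 4 (c(r) = 0 - (-5 + (-1)²) = 0 - (-5 + 1) = 0 - 1*(-4) = 0 + 4 = 4)
(c(V(-5)) - 29)² = (4 - 29)² = (-25)² = 625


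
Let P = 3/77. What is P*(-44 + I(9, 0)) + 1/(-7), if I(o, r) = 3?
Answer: -134/77 ≈ -1.7403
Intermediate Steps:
P = 3/77 (P = 3*(1/77) = 3/77 ≈ 0.038961)
P*(-44 + I(9, 0)) + 1/(-7) = 3*(-44 + 3)/77 + 1/(-7) = (3/77)*(-41) - 1/7 = -123/77 - 1/7 = -134/77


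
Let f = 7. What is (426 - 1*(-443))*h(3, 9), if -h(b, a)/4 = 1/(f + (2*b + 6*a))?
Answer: -3476/67 ≈ -51.881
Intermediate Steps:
h(b, a) = -4/(7 + 2*b + 6*a) (h(b, a) = -4/(7 + (2*b + 6*a)) = -4/(7 + 2*b + 6*a))
(426 - 1*(-443))*h(3, 9) = (426 - 1*(-443))*(-4/(7 + 2*3 + 6*9)) = (426 + 443)*(-4/(7 + 6 + 54)) = 869*(-4/67) = -3476/67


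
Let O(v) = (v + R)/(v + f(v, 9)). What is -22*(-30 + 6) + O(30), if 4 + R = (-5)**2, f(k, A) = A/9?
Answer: 16419/31 ≈ 529.65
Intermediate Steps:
f(k, A) = A/9 (f(k, A) = A*(1/9) = A/9)
R = 21 (R = -4 + (-5)**2 = -4 + 25 = 21)
O(v) = (21 + v)/(1 + v) (O(v) = (v + 21)/(v + (1/9)*9) = (21 + v)/(v + 1) = (21 + v)/(1 + v))
-22*(-30 + 6) + O(30) = -22*(-30 + 6) + (21 + 30)/(1 + 30) = -22*(-24) + 51/31 = 528 + (1/31)*51 = 528 + 51/31 = 16419/31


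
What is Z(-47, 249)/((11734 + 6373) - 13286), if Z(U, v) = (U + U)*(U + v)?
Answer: -18988/4821 ≈ -3.9386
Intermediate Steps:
Z(U, v) = 2*U*(U + v) (Z(U, v) = (2*U)*(U + v) = 2*U*(U + v))
Z(-47, 249)/((11734 + 6373) - 13286) = (2*(-47)*(-47 + 249))/((11734 + 6373) - 13286) = (2*(-47)*202)/(18107 - 13286) = -18988/4821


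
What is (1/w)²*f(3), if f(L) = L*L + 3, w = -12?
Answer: 1/12 ≈ 0.083333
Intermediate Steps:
f(L) = 3 + L² (f(L) = L² + 3 = 3 + L²)
(1/w)²*f(3) = (1/(-12))²*(3 + 3²) = (-1/12)²*(3 + 9) = (1/144)*12 = 1/12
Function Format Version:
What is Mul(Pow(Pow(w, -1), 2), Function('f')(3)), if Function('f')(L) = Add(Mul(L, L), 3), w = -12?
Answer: Rational(1, 12) ≈ 0.083333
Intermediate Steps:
Function('f')(L) = Add(3, Pow(L, 2)) (Function('f')(L) = Add(Pow(L, 2), 3) = Add(3, Pow(L, 2)))
Mul(Pow(Pow(w, -1), 2), Function('f')(3)) = Mul(Pow(Pow(-12, -1), 2), Add(3, Pow(3, 2))) = Mul(Pow(Rational(-1, 12), 2), Add(3, 9)) = Mul(Rational(1, 144), 12) = Rational(1, 12)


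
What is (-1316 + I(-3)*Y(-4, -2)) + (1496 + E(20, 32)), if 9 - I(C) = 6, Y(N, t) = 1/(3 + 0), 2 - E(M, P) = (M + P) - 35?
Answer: 166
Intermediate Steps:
E(M, P) = 37 - M - P (E(M, P) = 2 - ((M + P) - 35) = 2 - (-35 + M + P) = 2 + (35 - M - P) = 37 - M - P)
Y(N, t) = ⅓ (Y(N, t) = 1/3 = ⅓)
I(C) = 3 (I(C) = 9 - 1*6 = 9 - 6 = 3)
(-1316 + I(-3)*Y(-4, -2)) + (1496 + E(20, 32)) = (-1316 + 3*(⅓)) + (1496 + (37 - 1*20 - 1*32)) = (-1316 + 1) + (1496 + (37 - 20 - 32)) = -1315 + (1496 - 15) = -1315 + 1481 = 166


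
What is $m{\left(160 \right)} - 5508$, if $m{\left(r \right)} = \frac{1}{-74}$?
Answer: $- \frac{407593}{74} \approx -5508.0$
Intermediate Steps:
$m{\left(r \right)} = - \frac{1}{74}$
$m{\left(160 \right)} - 5508 = - \frac{1}{74} - 5508 = - \frac{407593}{74}$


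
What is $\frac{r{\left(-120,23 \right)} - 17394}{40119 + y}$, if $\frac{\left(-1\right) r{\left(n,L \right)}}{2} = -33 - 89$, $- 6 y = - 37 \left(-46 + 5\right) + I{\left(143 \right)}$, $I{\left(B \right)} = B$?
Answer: $- \frac{51450}{119527} \approx -0.43045$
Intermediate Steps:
$y = - \frac{830}{3}$ ($y = - \frac{- 37 \left(-46 + 5\right) + 143}{6} = - \frac{\left(-37\right) \left(-41\right) + 143}{6} = - \frac{1517 + 143}{6} = \left(- \frac{1}{6}\right) 1660 = - \frac{830}{3} \approx -276.67$)
$r{\left(n,L \right)} = 244$ ($r{\left(n,L \right)} = - 2 \left(-33 - 89\right) = \left(-2\right) \left(-122\right) = 244$)
$\frac{r{\left(-120,23 \right)} - 17394}{40119 + y} = \frac{244 - 17394}{40119 - \frac{830}{3}} = - \frac{17150}{\frac{119527}{3}} = \left(-17150\right) \frac{3}{119527} = - \frac{51450}{119527}$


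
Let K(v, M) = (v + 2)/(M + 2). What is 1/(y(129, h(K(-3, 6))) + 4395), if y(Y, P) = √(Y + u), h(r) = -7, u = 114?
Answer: 1465/6438594 - √3/2146198 ≈ 0.00022673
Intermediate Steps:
K(v, M) = (2 + v)/(2 + M)
y(Y, P) = √(114 + Y) (y(Y, P) = √(Y + 114) = √(114 + Y))
1/(y(129, h(K(-3, 6))) + 4395) = 1/(√(114 + 129) + 4395) = 1/(√243 + 4395) = 1/(9*√3 + 4395) = 1/(4395 + 9*√3)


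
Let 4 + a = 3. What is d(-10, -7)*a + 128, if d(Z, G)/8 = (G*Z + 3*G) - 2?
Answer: -248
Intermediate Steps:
a = -1 (a = -4 + 3 = -1)
d(Z, G) = -16 + 24*G + 8*G*Z (d(Z, G) = 8*((G*Z + 3*G) - 2) = 8*((3*G + G*Z) - 2) = 8*(-2 + 3*G + G*Z) = -16 + 24*G + 8*G*Z)
d(-10, -7)*a + 128 = (-16 + 24*(-7) + 8*(-7)*(-10))*(-1) + 128 = (-16 - 168 + 560)*(-1) + 128 = 376*(-1) + 128 = -376 + 128 = -248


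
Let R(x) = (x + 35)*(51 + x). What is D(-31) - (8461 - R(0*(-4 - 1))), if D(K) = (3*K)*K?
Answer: -3793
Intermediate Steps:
R(x) = (35 + x)*(51 + x)
D(K) = 3*K²
D(-31) - (8461 - R(0*(-4 - 1))) = 3*(-31)² - (8461 - (1785 + (0*(-4 - 1))² + 86*(0*(-4 - 1)))) = 3*961 - (8461 - (1785 + (0*(-5))² + 86*(0*(-5)))) = 2883 - (8461 - (1785 + 0² + 86*0)) = 2883 - (8461 - (1785 + 0 + 0)) = 2883 - (8461 - 1*1785) = 2883 - (8461 - 1785) = 2883 - 1*6676 = 2883 - 6676 = -3793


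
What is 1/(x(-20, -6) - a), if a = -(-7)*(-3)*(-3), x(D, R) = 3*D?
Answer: -1/123 ≈ -0.0081301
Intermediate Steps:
a = 63 (a = -7*3*(-3) = -21*(-3) = 63)
1/(x(-20, -6) - a) = 1/(3*(-20) - 1*63) = 1/(-60 - 63) = 1/(-123) = -1/123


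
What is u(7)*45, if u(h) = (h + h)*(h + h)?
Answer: 8820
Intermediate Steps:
u(h) = 4*h² (u(h) = (2*h)*(2*h) = 4*h²)
u(7)*45 = (4*7²)*45 = (4*49)*45 = 196*45 = 8820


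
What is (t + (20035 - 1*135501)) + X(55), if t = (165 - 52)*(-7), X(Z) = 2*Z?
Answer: -116147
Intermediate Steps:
t = -791 (t = 113*(-7) = -791)
(t + (20035 - 1*135501)) + X(55) = (-791 + (20035 - 1*135501)) + 2*55 = (-791 + (20035 - 135501)) + 110 = (-791 - 115466) + 110 = -116257 + 110 = -116147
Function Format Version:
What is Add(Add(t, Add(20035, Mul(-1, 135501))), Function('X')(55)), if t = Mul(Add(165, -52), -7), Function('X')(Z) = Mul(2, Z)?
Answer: -116147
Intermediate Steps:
t = -791 (t = Mul(113, -7) = -791)
Add(Add(t, Add(20035, Mul(-1, 135501))), Function('X')(55)) = Add(Add(-791, Add(20035, Mul(-1, 135501))), Mul(2, 55)) = Add(Add(-791, Add(20035, -135501)), 110) = Add(Add(-791, -115466), 110) = Add(-116257, 110) = -116147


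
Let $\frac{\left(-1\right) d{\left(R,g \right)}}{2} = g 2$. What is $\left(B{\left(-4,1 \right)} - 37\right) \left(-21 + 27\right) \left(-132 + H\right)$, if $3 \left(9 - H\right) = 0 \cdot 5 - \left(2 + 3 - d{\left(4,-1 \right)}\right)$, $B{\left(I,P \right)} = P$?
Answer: $26496$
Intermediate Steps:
$d{\left(R,g \right)} = - 4 g$ ($d{\left(R,g \right)} = - 2 g 2 = - 2 \cdot 2 g = - 4 g$)
$H = \frac{28}{3}$ ($H = 9 - \frac{0 \cdot 5 - \left(-2 + 3\right)}{3} = 9 - \frac{0 + \left(4 - \left(2 + 3\right)\right)}{3} = 9 - \frac{0 + \left(4 - 5\right)}{3} = 9 - \frac{0 - 1}{3} = 9 - - \frac{1}{3} = 9 + \frac{1}{3} = \frac{28}{3} \approx 9.3333$)
$\left(B{\left(-4,1 \right)} - 37\right) \left(-21 + 27\right) \left(-132 + H\right) = \left(1 - 37\right) \left(-21 + 27\right) \left(-132 + \frac{28}{3}\right) = \left(-36\right) 6 \left(- \frac{368}{3}\right) = \left(-216\right) \left(- \frac{368}{3}\right) = 26496$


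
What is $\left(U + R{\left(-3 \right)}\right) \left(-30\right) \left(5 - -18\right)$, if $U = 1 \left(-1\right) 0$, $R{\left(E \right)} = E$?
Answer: $2070$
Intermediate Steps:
$U = 0$ ($U = \left(-1\right) 0 = 0$)
$\left(U + R{\left(-3 \right)}\right) \left(-30\right) \left(5 - -18\right) = \left(0 - 3\right) \left(-30\right) \left(5 - -18\right) = \left(-3\right) \left(-30\right) \left(5 + 18\right) = 90 \cdot 23 = 2070$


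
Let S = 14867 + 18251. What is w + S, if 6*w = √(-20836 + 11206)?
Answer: 33118 + I*√1070/2 ≈ 33118.0 + 16.355*I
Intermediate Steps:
S = 33118
w = I*√1070/2 (w = √(-20836 + 11206)/6 = √(-9630)/6 = (3*I*√1070)/6 = I*√1070/2 ≈ 16.355*I)
w + S = I*√1070/2 + 33118 = 33118 + I*√1070/2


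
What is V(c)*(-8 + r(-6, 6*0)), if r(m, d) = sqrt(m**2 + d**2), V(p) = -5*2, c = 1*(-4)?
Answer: 20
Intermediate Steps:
c = -4
V(p) = -10
r(m, d) = sqrt(d**2 + m**2)
V(c)*(-8 + r(-6, 6*0)) = -10*(-8 + sqrt((6*0)**2 + (-6)**2)) = -10*(-8 + sqrt(0**2 + 36)) = -10*(-8 + sqrt(0 + 36)) = -10*(-8 + sqrt(36)) = -10*(-8 + 6) = -10*(-2) = 20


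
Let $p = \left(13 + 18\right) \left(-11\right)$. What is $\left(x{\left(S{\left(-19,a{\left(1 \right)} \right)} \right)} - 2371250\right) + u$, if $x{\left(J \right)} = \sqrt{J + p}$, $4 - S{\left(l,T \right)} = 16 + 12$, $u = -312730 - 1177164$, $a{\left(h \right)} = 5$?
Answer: $-3861144 + i \sqrt{365} \approx -3.8611 \cdot 10^{6} + 19.105 i$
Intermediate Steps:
$u = -1489894$
$S{\left(l,T \right)} = -24$ ($S{\left(l,T \right)} = 4 - \left(16 + 12\right) = 4 - 28 = -24$)
$p = -341$ ($p = 31 \left(-11\right) = -341$)
$x{\left(J \right)} = \sqrt{-341 + J}$ ($x{\left(J \right)} = \sqrt{J - 341} = \sqrt{-341 + J}$)
$\left(x{\left(S{\left(-19,a{\left(1 \right)} \right)} \right)} - 2371250\right) + u = \left(\sqrt{-341 - 24} - 2371250\right) - 1489894 = \left(\sqrt{-365} - 2371250\right) - 1489894 = \left(i \sqrt{365} - 2371250\right) - 1489894 = \left(-2371250 + i \sqrt{365}\right) - 1489894 = -3861144 + i \sqrt{365}$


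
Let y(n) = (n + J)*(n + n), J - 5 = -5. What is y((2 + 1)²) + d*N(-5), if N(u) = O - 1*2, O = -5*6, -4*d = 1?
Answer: 170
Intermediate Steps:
d = -¼ (d = -¼*1 = -¼ ≈ -0.25000)
O = -30
N(u) = -32 (N(u) = -30 - 1*2 = -30 - 2 = -32)
J = 0 (J = 5 - 5 = 0)
y(n) = 2*n² (y(n) = (n + 0)*(n + n) = n*(2*n) = 2*n²)
y((2 + 1)²) + d*N(-5) = 2*((2 + 1)²)² - ¼*(-32) = 2*(3²)² + 8 = 2*9² + 8 = 2*81 + 8 = 162 + 8 = 170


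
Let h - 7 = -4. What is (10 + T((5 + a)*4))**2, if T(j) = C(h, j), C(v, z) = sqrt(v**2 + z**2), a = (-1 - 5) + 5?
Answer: (10 + sqrt(265))**2 ≈ 690.58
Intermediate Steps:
h = 3 (h = 7 - 4 = 3)
a = -1 (a = -6 + 5 = -1)
T(j) = sqrt(9 + j**2) (T(j) = sqrt(3**2 + j**2) = sqrt(9 + j**2))
(10 + T((5 + a)*4))**2 = (10 + sqrt(9 + ((5 - 1)*4)**2))**2 = (10 + sqrt(9 + (4*4)**2))**2 = (10 + sqrt(9 + 16**2))**2 = (10 + sqrt(9 + 256))**2 = (10 + sqrt(265))**2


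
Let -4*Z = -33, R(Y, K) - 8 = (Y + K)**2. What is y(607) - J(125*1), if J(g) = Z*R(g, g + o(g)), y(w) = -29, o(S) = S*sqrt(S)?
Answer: -66516005/4 - 2578125*sqrt(5) ≈ -2.2394e+7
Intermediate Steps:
o(S) = S**(3/2)
R(Y, K) = 8 + (K + Y)**2 (R(Y, K) = 8 + (Y + K)**2 = 8 + (K + Y)**2)
Z = 33/4 (Z = -1/4*(-33) = 33/4 ≈ 8.2500)
J(g) = 66 + 33*(g**(3/2) + 2*g)**2/4 (J(g) = 33*(8 + ((g + g**(3/2)) + g)**2)/4 = 33*(8 + (g**(3/2) + 2*g)**2)/4 = 66 + 33*(g**(3/2) + 2*g)**2/4)
y(607) - J(125*1) = -29 - (66 + 33*((125*1)**(3/2) + 2*(125*1))**2/4) = -29 - (66 + 33*(125**(3/2) + 2*125)**2/4) = -29 - (66 + 33*(625*sqrt(5) + 250)**2/4) = -29 - (66 + 33*(250 + 625*sqrt(5))**2/4) = -29 + (-66 - 33*(250 + 625*sqrt(5))**2/4) = -95 - 33*(250 + 625*sqrt(5))**2/4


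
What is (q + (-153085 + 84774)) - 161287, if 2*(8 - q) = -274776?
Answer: -92202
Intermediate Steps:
q = 137396 (q = 8 - ½*(-274776) = 8 + 137388 = 137396)
(q + (-153085 + 84774)) - 161287 = (137396 + (-153085 + 84774)) - 161287 = (137396 - 68311) - 161287 = 69085 - 161287 = -92202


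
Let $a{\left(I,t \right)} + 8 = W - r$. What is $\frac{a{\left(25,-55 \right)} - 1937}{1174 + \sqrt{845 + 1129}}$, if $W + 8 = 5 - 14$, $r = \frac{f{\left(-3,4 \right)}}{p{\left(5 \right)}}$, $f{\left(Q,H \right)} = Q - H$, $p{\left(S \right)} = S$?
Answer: $- \frac{5754361}{3440755} + \frac{9803 \sqrt{1974}}{6881510} \approx -1.6091$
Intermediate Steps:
$r = - \frac{7}{5}$ ($r = \frac{-3 - 4}{5} = \left(-3 - 4\right) \frac{1}{5} = \left(-7\right) \frac{1}{5} = - \frac{7}{5} \approx -1.4$)
$W = -17$ ($W = -8 + \left(5 - 14\right) = -8 - 9 = -17$)
$a{\left(I,t \right)} = - \frac{118}{5}$ ($a{\left(I,t \right)} = -8 - \frac{78}{5} = - \frac{118}{5}$)
$\frac{a{\left(25,-55 \right)} - 1937}{1174 + \sqrt{845 + 1129}} = \frac{- \frac{118}{5} - 1937}{1174 + \sqrt{845 + 1129}} = - \frac{9803}{5 \left(1174 + \sqrt{1974}\right)}$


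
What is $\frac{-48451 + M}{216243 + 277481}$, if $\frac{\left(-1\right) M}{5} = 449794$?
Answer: $- \frac{328203}{70532} \approx -4.6533$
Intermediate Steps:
$M = -2248970$ ($M = \left(-5\right) 449794 = -2248970$)
$\frac{-48451 + M}{216243 + 277481} = \frac{-48451 - 2248970}{216243 + 277481} = - \frac{2297421}{493724} = \left(-2297421\right) \frac{1}{493724} = - \frac{328203}{70532}$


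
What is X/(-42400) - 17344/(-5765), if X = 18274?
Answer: 63003599/24443600 ≈ 2.5775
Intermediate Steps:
X/(-42400) - 17344/(-5765) = 18274/(-42400) - 17344/(-5765) = 18274*(-1/42400) - 17344*(-1/5765) = -9137/21200 + 17344/5765 = 63003599/24443600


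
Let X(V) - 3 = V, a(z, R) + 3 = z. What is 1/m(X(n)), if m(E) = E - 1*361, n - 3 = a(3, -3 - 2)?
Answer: -1/355 ≈ -0.0028169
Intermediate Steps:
a(z, R) = -3 + z
n = 3 (n = 3 + (-3 + 3) = 3 + 0 = 3)
X(V) = 3 + V
m(E) = -361 + E (m(E) = E - 361 = -361 + E)
1/m(X(n)) = 1/(-361 + (3 + 3)) = 1/(-361 + 6) = 1/(-355) = -1/355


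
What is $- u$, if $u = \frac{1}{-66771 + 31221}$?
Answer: $\frac{1}{35550} \approx 2.8129 \cdot 10^{-5}$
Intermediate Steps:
$u = - \frac{1}{35550}$ ($u = \frac{1}{-35550} = - \frac{1}{35550} \approx -2.8129 \cdot 10^{-5}$)
$- u = \left(-1\right) \left(- \frac{1}{35550}\right) = \frac{1}{35550}$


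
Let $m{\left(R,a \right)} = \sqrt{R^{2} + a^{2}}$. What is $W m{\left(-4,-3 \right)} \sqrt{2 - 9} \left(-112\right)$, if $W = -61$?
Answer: $34160 i \sqrt{7} \approx 90379.0 i$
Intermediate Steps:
$W m{\left(-4,-3 \right)} \sqrt{2 - 9} \left(-112\right) = - 61 \sqrt{\left(-4\right)^{2} + \left(-3\right)^{2}} \sqrt{2 - 9} \left(-112\right) = - 61 \sqrt{16 + 9} \sqrt{-7} \left(-112\right) = - 61 \sqrt{25} i \sqrt{7} \left(-112\right) = - 61 \cdot 5 i \sqrt{7} \left(-112\right) = - 305 i \sqrt{7} \left(-112\right) = 34160 i \sqrt{7}$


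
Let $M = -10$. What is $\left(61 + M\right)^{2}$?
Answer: $2601$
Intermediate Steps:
$\left(61 + M\right)^{2} = \left(61 - 10\right)^{2} = 51^{2} = 2601$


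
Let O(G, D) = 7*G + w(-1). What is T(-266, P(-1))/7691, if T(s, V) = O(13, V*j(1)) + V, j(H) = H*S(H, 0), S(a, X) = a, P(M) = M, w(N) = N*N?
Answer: 91/7691 ≈ 0.011832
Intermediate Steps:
w(N) = N²
j(H) = H² (j(H) = H*H = H²)
O(G, D) = 1 + 7*G (O(G, D) = 7*G + (-1)² = 7*G + 1 = 1 + 7*G)
T(s, V) = 92 + V (T(s, V) = (1 + 7*13) + V = (1 + 91) + V = 92 + V)
T(-266, P(-1))/7691 = (92 - 1)/7691 = 91*(1/7691) = 91/7691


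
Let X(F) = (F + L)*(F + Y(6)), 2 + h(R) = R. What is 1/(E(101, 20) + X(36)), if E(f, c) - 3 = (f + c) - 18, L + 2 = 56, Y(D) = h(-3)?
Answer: 1/2896 ≈ 0.00034530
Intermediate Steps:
h(R) = -2 + R
Y(D) = -5 (Y(D) = -2 - 3 = -5)
L = 54 (L = -2 + 56 = 54)
X(F) = (-5 + F)*(54 + F) (X(F) = (F + 54)*(F - 5) = (54 + F)*(-5 + F) = (-5 + F)*(54 + F))
E(f, c) = -15 + c + f (E(f, c) = 3 + ((f + c) - 18) = 3 + ((c + f) - 18) = 3 + (-18 + c + f) = -15 + c + f)
1/(E(101, 20) + X(36)) = 1/((-15 + 20 + 101) + (-270 + 36² + 49*36)) = 1/(106 + (-270 + 1296 + 1764)) = 1/(106 + 2790) = 1/2896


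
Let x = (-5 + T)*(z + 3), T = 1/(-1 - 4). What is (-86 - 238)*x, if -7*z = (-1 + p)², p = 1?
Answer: 25272/5 ≈ 5054.4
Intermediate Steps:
T = -⅕ (T = 1/(-5) = -⅕ ≈ -0.20000)
z = 0 (z = -(-1 + 1)²/7 = -⅐*0² = -⅐*0 = 0)
x = -78/5 (x = (-5 - ⅕)*(0 + 3) = -26/5*3 = -78/5 ≈ -15.600)
(-86 - 238)*x = (-86 - 238)*(-78/5) = -324*(-78/5) = 25272/5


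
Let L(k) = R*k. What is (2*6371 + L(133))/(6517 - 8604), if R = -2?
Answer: -12476/2087 ≈ -5.9780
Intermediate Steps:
L(k) = -2*k
(2*6371 + L(133))/(6517 - 8604) = (2*6371 - 2*133)/(6517 - 8604) = (12742 - 266)/(-2087) = 12476*(-1/2087) = -12476/2087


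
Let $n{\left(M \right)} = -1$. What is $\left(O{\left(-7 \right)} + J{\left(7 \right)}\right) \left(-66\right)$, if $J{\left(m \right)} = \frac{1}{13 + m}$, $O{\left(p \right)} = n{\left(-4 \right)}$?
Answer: $\frac{627}{10} \approx 62.7$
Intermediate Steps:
$O{\left(p \right)} = -1$
$\left(O{\left(-7 \right)} + J{\left(7 \right)}\right) \left(-66\right) = \left(-1 + \frac{1}{13 + 7}\right) \left(-66\right) = \left(-1 + \frac{1}{20}\right) \left(-66\right) = \left(- \frac{19}{20}\right) \left(-66\right) = \frac{627}{10}$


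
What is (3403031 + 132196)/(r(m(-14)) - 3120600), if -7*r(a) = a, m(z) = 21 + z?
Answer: -3535227/3120601 ≈ -1.1329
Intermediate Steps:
r(a) = -a/7
(3403031 + 132196)/(r(m(-14)) - 3120600) = (3403031 + 132196)/(-(21 - 14)/7 - 3120600) = 3535227/(-⅐*7 - 3120600) = 3535227/(-1 - 3120600) = 3535227/(-3120601) = 3535227*(-1/3120601) = -3535227/3120601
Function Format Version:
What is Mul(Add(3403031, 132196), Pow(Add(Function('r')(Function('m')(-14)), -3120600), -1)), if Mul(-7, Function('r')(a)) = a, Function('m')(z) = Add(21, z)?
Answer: Rational(-3535227, 3120601) ≈ -1.1329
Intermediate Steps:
Function('r')(a) = Mul(Rational(-1, 7), a)
Mul(Add(3403031, 132196), Pow(Add(Function('r')(Function('m')(-14)), -3120600), -1)) = Mul(Add(3403031, 132196), Pow(Add(Mul(Rational(-1, 7), Add(21, -14)), -3120600), -1)) = Mul(3535227, Pow(Add(Mul(Rational(-1, 7), 7), -3120600), -1)) = Mul(3535227, Pow(Add(-1, -3120600), -1)) = Mul(3535227, Pow(-3120601, -1)) = Mul(3535227, Rational(-1, 3120601)) = Rational(-3535227, 3120601)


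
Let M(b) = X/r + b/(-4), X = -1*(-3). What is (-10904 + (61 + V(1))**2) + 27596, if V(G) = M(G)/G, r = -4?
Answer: 20292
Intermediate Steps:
X = 3
M(b) = -3/4 - b/4 (M(b) = 3/(-4) + b/(-4) = 3*(-1/4) + b*(-1/4) = -3/4 - b/4)
V(G) = (-3/4 - G/4)/G
(-10904 + (61 + V(1))**2) + 27596 = (-10904 + (61 + (1/4)*(-3 - 1*1)/1)**2) + 27596 = (-10904 + (61 + (1/4)*1*(-3 - 1))**2) + 27596 = (-10904 + (61 + (1/4)*1*(-4))**2) + 27596 = (-10904 + (61 - 1)**2) + 27596 = (-10904 + 60**2) + 27596 = (-10904 + 3600) + 27596 = -7304 + 27596 = 20292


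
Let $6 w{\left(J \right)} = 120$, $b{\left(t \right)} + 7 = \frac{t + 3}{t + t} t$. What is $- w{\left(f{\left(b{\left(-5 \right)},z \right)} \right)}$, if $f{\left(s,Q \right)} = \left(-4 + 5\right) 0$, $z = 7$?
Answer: $-20$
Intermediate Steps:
$b{\left(t \right)} = - \frac{11}{2} + \frac{t}{2}$ ($b{\left(t \right)} = -7 + \frac{t + 3}{t + t} t = -7 + \frac{3 + t}{2 t} t = -7 + \left(\frac{3}{2} + \frac{t}{2}\right) = - \frac{11}{2} + \frac{t}{2}$)
$f{\left(s,Q \right)} = 0$ ($f{\left(s,Q \right)} = 1 \cdot 0 = 0$)
$w{\left(J \right)} = 20$ ($w{\left(J \right)} = \frac{1}{6} \cdot 120 = 20$)
$- w{\left(f{\left(b{\left(-5 \right)},z \right)} \right)} = \left(-1\right) 20 = -20$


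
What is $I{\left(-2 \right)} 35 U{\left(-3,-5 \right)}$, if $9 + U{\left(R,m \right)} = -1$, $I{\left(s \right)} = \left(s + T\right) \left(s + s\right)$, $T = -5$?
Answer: $-9800$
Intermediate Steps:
$I{\left(s \right)} = 2 s \left(-5 + s\right)$ ($I{\left(s \right)} = \left(s - 5\right) \left(s + s\right) = \left(-5 + s\right) 2 s = 2 s \left(-5 + s\right)$)
$U{\left(R,m \right)} = -10$ ($U{\left(R,m \right)} = -9 - 1 = -10$)
$I{\left(-2 \right)} 35 U{\left(-3,-5 \right)} = 2 \left(-2\right) \left(-5 - 2\right) 35 \left(-10\right) = 2 \left(-2\right) \left(-7\right) 35 \left(-10\right) = 28 \cdot 35 \left(-10\right) = 980 \left(-10\right) = -9800$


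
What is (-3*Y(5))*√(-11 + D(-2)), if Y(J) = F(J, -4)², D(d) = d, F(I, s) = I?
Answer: -75*I*√13 ≈ -270.42*I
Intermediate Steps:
Y(J) = J²
(-3*Y(5))*√(-11 + D(-2)) = (-3*5²)*√(-11 - 2) = (-3*25)*√(-13) = -75*I*√13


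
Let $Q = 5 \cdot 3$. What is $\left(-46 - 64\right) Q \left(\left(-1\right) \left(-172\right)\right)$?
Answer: $-283800$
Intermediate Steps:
$Q = 15$
$\left(-46 - 64\right) Q \left(\left(-1\right) \left(-172\right)\right) = \left(-46 - 64\right) 15 \left(\left(-1\right) \left(-172\right)\right) = \left(-46 - 64\right) 15 \cdot 172 = \left(-110\right) 15 \cdot 172 = \left(-1650\right) 172 = -283800$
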